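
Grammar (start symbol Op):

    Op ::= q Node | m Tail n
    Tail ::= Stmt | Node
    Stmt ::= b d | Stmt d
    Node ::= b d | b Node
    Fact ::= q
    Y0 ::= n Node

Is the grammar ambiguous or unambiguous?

Ambiguous

Witness: m b d n

Derivation 1: Op ⇒ m Tail n ⇒ m Stmt n ⇒ m b d n
Derivation 2: Op ⇒ m Tail n ⇒ m Node n ⇒ m b d n

Two distinct leftmost derivations for the same string.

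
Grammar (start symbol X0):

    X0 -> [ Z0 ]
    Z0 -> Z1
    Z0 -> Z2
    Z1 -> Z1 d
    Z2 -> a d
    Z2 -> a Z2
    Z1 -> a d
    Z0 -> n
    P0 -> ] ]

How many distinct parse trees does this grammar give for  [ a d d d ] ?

Parse trees for [ a d d d ]:
  [X0 [ [Z0 [Z1 [Z1 [Z1 a d] d] d]] ]]

1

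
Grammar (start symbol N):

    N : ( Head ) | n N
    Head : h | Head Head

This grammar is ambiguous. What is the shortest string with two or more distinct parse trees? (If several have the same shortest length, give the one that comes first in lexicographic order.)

( h h h )

length 3: no string has ≥2 trees
length 4: no string has ≥2 trees
length 5: ( h h h ) has 2 parse trees

Two derivations of ( h h h ):
  N ⇒ ( Head ) ⇒ ( Head Head ) ⇒ ( h Head ) ⇒ ( h Head Head ) ⇒ ( h h Head ) ⇒ ( h h h )
  N ⇒ ( Head ) ⇒ ( Head Head ) ⇒ ( Head Head Head ) ⇒ ( h Head Head ) ⇒ ( h h Head ) ⇒ ( h h h )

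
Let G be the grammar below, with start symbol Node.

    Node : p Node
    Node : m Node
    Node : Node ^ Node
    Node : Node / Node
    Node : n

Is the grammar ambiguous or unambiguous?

Witness: m n / n

Derivation 1: Node ⇒ m Node ⇒ m Node / Node ⇒ m n / Node ⇒ m n / n
Derivation 2: Node ⇒ Node / Node ⇒ m Node / Node ⇒ m n / Node ⇒ m n / n

Two distinct leftmost derivations for the same string.

Ambiguous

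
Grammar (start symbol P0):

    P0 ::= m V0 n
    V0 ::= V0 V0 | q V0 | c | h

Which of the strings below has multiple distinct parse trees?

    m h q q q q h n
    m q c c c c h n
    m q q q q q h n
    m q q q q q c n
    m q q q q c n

m h q q q q h n: 1 tree
m q c c c c h n: 42 trees
m q q q q q h n: 1 tree
m q q q q q c n: 1 tree
m q q q q c n: 1 tree

m q c c c c h n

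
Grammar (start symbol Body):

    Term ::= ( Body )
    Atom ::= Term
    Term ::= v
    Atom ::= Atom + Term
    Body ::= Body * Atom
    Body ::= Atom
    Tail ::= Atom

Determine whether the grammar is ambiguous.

Unambiguous

(Tail is unreachable from Body, so its rules don't affect L(Body).) Body → Body * Atom | Atom  ;  Atom → Atom + Term | Term  — a left-associative chain with Term at the bottom. Each string factors uniquely by precedence.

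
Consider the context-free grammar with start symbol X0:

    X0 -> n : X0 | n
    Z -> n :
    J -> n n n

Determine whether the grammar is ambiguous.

Unambiguous

Only X0 is reachable from X0; ignoring the rest: The reachable grammar is A → atom sep A | atom. Each atom is followed by either the separator (recurse) or end-of-string (stop) — no choice point.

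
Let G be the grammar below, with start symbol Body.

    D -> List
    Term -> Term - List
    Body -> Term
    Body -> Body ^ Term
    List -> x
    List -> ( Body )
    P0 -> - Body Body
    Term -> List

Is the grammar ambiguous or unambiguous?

(P0, D are unreachable from Body, so their rules don't affect L(Body).) This is a standard precedence ladder (Body over Term over List), with each level left-recursive on its own operator ('^' at Body, '-' at Term). That structure is LR(1), hence unambiguous.

Unambiguous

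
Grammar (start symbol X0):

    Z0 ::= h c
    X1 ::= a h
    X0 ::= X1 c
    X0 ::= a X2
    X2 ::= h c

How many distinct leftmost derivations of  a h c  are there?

2

Parse trees for a h c:
  [X0 [X1 a h] c]
  [X0 a [X2 h c]]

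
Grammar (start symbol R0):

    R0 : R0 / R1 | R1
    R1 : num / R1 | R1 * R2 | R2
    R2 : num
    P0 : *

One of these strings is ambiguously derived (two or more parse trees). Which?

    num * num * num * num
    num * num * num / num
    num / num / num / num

num / num / num / num

num * num * num * num: 1 tree
num * num * num / num: 1 tree
num / num / num / num: 8 trees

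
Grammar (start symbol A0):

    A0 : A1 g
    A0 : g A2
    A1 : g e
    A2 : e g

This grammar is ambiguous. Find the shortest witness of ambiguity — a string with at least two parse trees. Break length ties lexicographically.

g e g

length 3: g e g has 2 parse trees

Two derivations of g e g:
  A0 ⇒ A1 g ⇒ g e g
  A0 ⇒ g A2 ⇒ g e g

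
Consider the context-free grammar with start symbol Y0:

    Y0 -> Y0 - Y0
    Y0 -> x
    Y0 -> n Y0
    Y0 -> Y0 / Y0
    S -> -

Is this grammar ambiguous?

Ambiguous

Witness: n x - x

Derivation 1: Y0 ⇒ Y0 - Y0 ⇒ n Y0 - Y0 ⇒ n x - Y0 ⇒ n x - x
Derivation 2: Y0 ⇒ n Y0 ⇒ n Y0 - Y0 ⇒ n x - Y0 ⇒ n x - x

Two distinct leftmost derivations for the same string.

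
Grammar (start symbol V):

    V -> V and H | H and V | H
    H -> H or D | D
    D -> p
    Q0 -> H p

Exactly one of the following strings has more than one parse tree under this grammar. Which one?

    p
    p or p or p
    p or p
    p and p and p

p and p and p

p: 1 tree
p or p or p: 1 tree
p or p: 1 tree
p and p and p: 4 trees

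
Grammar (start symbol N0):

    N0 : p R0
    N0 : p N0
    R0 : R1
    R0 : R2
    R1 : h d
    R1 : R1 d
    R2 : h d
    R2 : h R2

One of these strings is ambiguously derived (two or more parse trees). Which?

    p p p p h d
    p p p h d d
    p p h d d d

p p p p h d

p p p p h d: 2 trees
p p p h d d: 1 tree
p p h d d d: 1 tree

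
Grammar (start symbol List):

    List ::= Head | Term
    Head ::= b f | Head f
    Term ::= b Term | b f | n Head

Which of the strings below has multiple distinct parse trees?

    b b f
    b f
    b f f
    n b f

b f

b b f: 1 tree
b f: 2 trees
b f f: 1 tree
n b f: 1 tree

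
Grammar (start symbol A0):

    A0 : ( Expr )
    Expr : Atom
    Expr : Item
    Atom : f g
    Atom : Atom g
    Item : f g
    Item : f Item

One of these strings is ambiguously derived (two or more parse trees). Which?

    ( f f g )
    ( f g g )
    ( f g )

( f g )

( f f g ): 1 tree
( f g g ): 1 tree
( f g ): 2 trees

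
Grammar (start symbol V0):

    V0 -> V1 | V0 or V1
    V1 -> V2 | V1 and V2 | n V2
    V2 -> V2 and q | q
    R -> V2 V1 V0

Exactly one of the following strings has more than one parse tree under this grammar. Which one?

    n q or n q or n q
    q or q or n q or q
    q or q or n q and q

n q or n q or n q: 1 tree
q or q or n q or q: 1 tree
q or q or n q and q: 2 trees

q or q or n q and q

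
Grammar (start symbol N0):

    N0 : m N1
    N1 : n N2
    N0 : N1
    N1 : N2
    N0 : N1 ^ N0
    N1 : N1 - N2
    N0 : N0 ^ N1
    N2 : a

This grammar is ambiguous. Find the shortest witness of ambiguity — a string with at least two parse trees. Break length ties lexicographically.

length 1: no string has ≥2 trees
length 2: no string has ≥2 trees
length 3: a ^ a has 2 parse trees

Two derivations of a ^ a:
  N0 ⇒ N1 ^ N0 ⇒ N2 ^ N0 ⇒ a ^ N0 ⇒ a ^ N1 ⇒ a ^ N2 ⇒ a ^ a
  N0 ⇒ N0 ^ N1 ⇒ N1 ^ N1 ⇒ N2 ^ N1 ⇒ a ^ N1 ⇒ a ^ N2 ⇒ a ^ a

a ^ a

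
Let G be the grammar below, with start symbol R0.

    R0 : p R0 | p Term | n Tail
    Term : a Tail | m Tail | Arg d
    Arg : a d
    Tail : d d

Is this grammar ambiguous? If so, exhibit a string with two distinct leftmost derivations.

Witness: p a d d

Derivation 1: R0 ⇒ p Term ⇒ p a Tail ⇒ p a d d
Derivation 2: R0 ⇒ p Term ⇒ p Arg d ⇒ p a d d

Two distinct leftmost derivations for the same string.

Ambiguous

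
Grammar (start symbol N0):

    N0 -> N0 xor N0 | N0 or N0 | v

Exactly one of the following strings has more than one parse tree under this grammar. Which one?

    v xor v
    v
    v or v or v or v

v or v or v or v

v xor v: 1 tree
v: 1 tree
v or v or v or v: 5 trees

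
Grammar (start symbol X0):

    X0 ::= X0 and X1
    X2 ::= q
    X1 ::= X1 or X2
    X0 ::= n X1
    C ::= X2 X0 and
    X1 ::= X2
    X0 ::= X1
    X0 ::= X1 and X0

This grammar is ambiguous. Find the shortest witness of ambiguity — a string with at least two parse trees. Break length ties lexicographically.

q and q

length 1: no string has ≥2 trees
length 2: no string has ≥2 trees
length 3: q and q has 2 parse trees

Two derivations of q and q:
  X0 ⇒ X0 and X1 ⇒ X1 and X1 ⇒ X2 and X1 ⇒ q and X1 ⇒ q and X2 ⇒ q and q
  X0 ⇒ X1 and X0 ⇒ X2 and X0 ⇒ q and X0 ⇒ q and X1 ⇒ q and X2 ⇒ q and q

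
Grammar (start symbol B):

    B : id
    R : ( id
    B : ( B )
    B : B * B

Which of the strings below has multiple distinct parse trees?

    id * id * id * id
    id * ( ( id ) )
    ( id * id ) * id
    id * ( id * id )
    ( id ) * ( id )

id * id * id * id: 5 trees
id * ( ( id ) ): 1 tree
( id * id ) * id: 1 tree
id * ( id * id ): 1 tree
( id ) * ( id ): 1 tree

id * id * id * id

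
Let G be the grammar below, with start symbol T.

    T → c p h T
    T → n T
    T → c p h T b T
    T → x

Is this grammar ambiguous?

Witness: c p h c p h x b x

Derivation 1: T ⇒ c p h T ⇒ c p h c p h T b T ⇒ c p h c p h x b T ⇒ c p h c p h x b x
Derivation 2: T ⇒ c p h T b T ⇒ c p h c p h T b T ⇒ c p h c p h x b T ⇒ c p h c p h x b x

Two distinct leftmost derivations for the same string.

Ambiguous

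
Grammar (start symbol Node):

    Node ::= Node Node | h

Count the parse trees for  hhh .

2

Parse trees for hhh:
  [Node [Node h] [Node [Node h] [Node h]]]
  [Node [Node [Node h] [Node h]] [Node h]]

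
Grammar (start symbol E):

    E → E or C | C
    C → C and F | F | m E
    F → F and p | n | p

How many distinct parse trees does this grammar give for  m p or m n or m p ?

Parse trees for m p or m n or m p:
  [E [E [C m [E [C [F p]]]]] or [C m [E [E [C [F n]]] or [C m [E [C [F p]]]]]]]
  [E [E [E [C m [E [C [F p]]]]] or [C m [E [C [F n]]]]] or [C m [E [C [F p]]]]]
  [E [E [C m [E [E [C [F p]]] or [C m [E [C [F n]]]]]]] or [C m [E [C [F p]]]]]
  [E [C m [E [E [C [F p]]] or [C m [E [E [C [F n]]] or [C m [E [C [F p]]]]]]]]]
  [E [C m [E [E [E [C [F p]]] or [C m [E [C [F n]]]]] or [C m [E [C [F p]]]]]]]

5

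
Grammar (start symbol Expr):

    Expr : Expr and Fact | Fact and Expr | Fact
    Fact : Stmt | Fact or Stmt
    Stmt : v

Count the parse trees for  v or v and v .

Parse trees for v or v and v:
  [Expr [Expr [Fact [Fact [Stmt v]] or [Stmt v]]] and [Fact [Stmt v]]]
  [Expr [Fact [Fact [Stmt v]] or [Stmt v]] and [Expr [Fact [Stmt v]]]]

2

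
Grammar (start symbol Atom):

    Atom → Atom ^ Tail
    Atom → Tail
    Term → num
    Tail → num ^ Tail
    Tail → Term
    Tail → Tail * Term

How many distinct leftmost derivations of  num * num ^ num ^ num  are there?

2

Parse trees for num * num ^ num ^ num:
  [Atom [Atom [Tail [Tail [Term num]] * [Term num]]] ^ [Tail num ^ [Tail [Term num]]]]
  [Atom [Atom [Atom [Tail [Tail [Term num]] * [Term num]]] ^ [Tail [Term num]]] ^ [Tail [Term num]]]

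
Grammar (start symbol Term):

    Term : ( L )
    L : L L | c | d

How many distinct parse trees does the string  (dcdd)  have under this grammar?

Parse trees for (dcdd):
  [Term ( [L [L d] [L [L c] [L [L d] [L d]]]] )]
  [Term ( [L [L d] [L [L [L c] [L d]] [L d]]] )]
  [Term ( [L [L [L d] [L c]] [L [L d] [L d]]] )]
  [Term ( [L [L [L d] [L [L c] [L d]]] [L d]] )]
  [Term ( [L [L [L [L d] [L c]] [L d]] [L d]] )]

5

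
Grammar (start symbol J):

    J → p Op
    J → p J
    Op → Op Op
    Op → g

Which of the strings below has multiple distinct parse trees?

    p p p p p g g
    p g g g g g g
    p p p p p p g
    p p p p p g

p p p p p g g: 1 tree
p g g g g g g: 42 trees
p p p p p p g: 1 tree
p p p p p g: 1 tree

p g g g g g g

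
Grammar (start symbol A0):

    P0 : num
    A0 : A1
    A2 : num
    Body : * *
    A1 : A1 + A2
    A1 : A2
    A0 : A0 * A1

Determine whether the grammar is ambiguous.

(Body, P0 are unreachable from A0, so their rules don't affect L(A0).) This is a standard precedence ladder (A0 over A1 over A2), with each level left-recursive on its own operator ('*' at A0, '+' at A1). That structure is LR(1), hence unambiguous.

Unambiguous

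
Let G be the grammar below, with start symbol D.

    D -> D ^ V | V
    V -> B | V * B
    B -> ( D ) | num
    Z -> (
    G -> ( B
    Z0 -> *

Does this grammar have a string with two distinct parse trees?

Only D, V, B are reachable from D; ignoring the rest: The grammar is stratified — D handles '^' (left-recursive), V handles '*', B atoms. Each operator has a fixed associativity and precedence level, so every string has one parse.

Unambiguous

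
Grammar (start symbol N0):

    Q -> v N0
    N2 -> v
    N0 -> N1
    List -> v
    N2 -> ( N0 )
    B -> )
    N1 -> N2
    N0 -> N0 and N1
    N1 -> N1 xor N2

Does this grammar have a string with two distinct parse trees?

Unambiguous

Only N0, N1, N2 are reachable from N0; ignoring the rest: N0 → N0 and N1 | N1  ;  N1 → N1 xor N2 | N2  — a left-associative chain with N2 at the bottom. Each string factors uniquely by precedence.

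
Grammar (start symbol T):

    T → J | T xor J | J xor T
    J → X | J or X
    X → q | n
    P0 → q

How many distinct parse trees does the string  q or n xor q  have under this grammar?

Parse trees for q or n xor q:
  [T [T [J [J [X q]] or [X n]]] xor [J [X q]]]
  [T [J [J [X q]] or [X n]] xor [T [J [X q]]]]

2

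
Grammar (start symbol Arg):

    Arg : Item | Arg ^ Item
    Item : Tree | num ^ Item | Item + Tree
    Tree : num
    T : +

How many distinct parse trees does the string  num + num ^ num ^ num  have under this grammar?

2

Parse trees for num + num ^ num ^ num:
  [Arg [Arg [Item [Item [Tree num]] + [Tree num]]] ^ [Item num ^ [Item [Tree num]]]]
  [Arg [Arg [Arg [Item [Item [Tree num]] + [Tree num]]] ^ [Item [Tree num]]] ^ [Item [Tree num]]]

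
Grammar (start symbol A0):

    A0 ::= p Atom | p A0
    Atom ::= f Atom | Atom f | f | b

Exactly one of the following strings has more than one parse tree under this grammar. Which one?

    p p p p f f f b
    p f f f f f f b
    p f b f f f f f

p f b f f f f f

p p p p f f f b: 1 tree
p f f f f f f b: 1 tree
p f b f f f f f: 6 trees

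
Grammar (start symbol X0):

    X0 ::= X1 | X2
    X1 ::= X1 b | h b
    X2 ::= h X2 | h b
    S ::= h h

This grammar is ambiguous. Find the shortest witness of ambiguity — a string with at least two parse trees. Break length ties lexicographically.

length 2: h b has 2 parse trees

Two derivations of h b:
  X0 ⇒ X1 ⇒ h b
  X0 ⇒ X2 ⇒ h b

h b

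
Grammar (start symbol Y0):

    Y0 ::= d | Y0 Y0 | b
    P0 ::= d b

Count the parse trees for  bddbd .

Parse trees for bddbd (showing first 6 of 14):
  [Y0 [Y0 b] [Y0 [Y0 d] [Y0 [Y0 d] [Y0 [Y0 b] [Y0 d]]]]]
  [Y0 [Y0 b] [Y0 [Y0 d] [Y0 [Y0 [Y0 d] [Y0 b]] [Y0 d]]]]
  [Y0 [Y0 b] [Y0 [Y0 [Y0 d] [Y0 d]] [Y0 [Y0 b] [Y0 d]]]]
  [Y0 [Y0 b] [Y0 [Y0 [Y0 d] [Y0 [Y0 d] [Y0 b]]] [Y0 d]]]
  [Y0 [Y0 b] [Y0 [Y0 [Y0 [Y0 d] [Y0 d]] [Y0 b]] [Y0 d]]]
  [Y0 [Y0 [Y0 b] [Y0 d]] [Y0 [Y0 d] [Y0 [Y0 b] [Y0 d]]]]

14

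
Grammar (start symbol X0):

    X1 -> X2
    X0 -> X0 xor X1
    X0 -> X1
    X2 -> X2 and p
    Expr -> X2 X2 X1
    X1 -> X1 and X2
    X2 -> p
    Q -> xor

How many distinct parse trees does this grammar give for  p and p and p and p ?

Parse trees for p and p and p and p:
  [X0 [X1 [X2 [X2 [X2 [X2 p] and p] and p] and p]]]
  [X0 [X1 [X1 [X2 p]] and [X2 [X2 [X2 p] and p] and p]]]
  [X0 [X1 [X1 [X2 [X2 p] and p]] and [X2 [X2 p] and p]]]
  [X0 [X1 [X1 [X1 [X2 p]] and [X2 p]] and [X2 [X2 p] and p]]]
  [X0 [X1 [X1 [X2 [X2 [X2 p] and p] and p]] and [X2 p]]]
  [X0 [X1 [X1 [X1 [X2 p]] and [X2 [X2 p] and p]] and [X2 p]]]
  [X0 [X1 [X1 [X1 [X2 [X2 p] and p]] and [X2 p]] and [X2 p]]]
  [X0 [X1 [X1 [X1 [X1 [X2 p]] and [X2 p]] and [X2 p]] and [X2 p]]]

8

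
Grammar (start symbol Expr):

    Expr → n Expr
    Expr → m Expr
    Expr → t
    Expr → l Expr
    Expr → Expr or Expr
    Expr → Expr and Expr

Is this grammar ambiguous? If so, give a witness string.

Witness: l t and t

Derivation 1: Expr ⇒ l Expr ⇒ l Expr and Expr ⇒ l t and Expr ⇒ l t and t
Derivation 2: Expr ⇒ Expr and Expr ⇒ l Expr and Expr ⇒ l t and Expr ⇒ l t and t

Two distinct leftmost derivations for the same string.

Ambiguous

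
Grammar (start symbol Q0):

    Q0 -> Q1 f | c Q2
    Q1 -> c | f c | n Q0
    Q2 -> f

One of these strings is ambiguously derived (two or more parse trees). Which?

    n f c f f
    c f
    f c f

n f c f f: 1 tree
c f: 2 trees
f c f: 1 tree

c f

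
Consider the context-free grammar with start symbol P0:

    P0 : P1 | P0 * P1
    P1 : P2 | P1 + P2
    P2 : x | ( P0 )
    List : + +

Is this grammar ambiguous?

(List is unreachable from P0, so its rules don't affect L(P0).) This is a standard precedence ladder (P0 over P1 over P2), with each level left-recursive on its own operator ('*' at P0, '+' at P1). That structure is LR(1), hence unambiguous.

Unambiguous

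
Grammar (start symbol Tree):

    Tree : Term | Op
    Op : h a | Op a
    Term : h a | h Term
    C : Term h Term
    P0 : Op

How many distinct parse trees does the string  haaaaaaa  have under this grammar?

1

Parse trees for haaaaaaa:
  [Tree [Op [Op [Op [Op [Op [Op [Op h a] a] a] a] a] a] a]]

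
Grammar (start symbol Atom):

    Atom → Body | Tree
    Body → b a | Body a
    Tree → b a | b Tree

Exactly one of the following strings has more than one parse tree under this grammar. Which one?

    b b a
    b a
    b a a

b b a: 1 tree
b a: 2 trees
b a a: 1 tree

b a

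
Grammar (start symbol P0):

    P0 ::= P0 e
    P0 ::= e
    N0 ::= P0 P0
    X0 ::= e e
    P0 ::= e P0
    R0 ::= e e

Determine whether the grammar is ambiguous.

Ambiguous

Witness: e e

Derivation 1: P0 ⇒ P0 e ⇒ e e
Derivation 2: P0 ⇒ e P0 ⇒ e e

Two distinct leftmost derivations for the same string.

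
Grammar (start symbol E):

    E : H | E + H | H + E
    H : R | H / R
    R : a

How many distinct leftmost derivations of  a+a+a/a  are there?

Parse trees for a+a+a/a:
  [E [E [E [H [R a]]] + [H [R a]]] + [H [H [R a]] / [R a]]]
  [E [E [H [R a]] + [E [H [R a]]]] + [H [H [R a]] / [R a]]]
  [E [H [R a]] + [E [E [H [R a]]] + [H [H [R a]] / [R a]]]]
  [E [H [R a]] + [E [H [R a]] + [E [H [H [R a]] / [R a]]]]]

4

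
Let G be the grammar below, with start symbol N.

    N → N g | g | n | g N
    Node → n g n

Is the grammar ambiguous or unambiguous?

Witness: g g

Derivation 1: N ⇒ N g ⇒ g g
Derivation 2: N ⇒ g N ⇒ g g

Two distinct leftmost derivations for the same string.

Ambiguous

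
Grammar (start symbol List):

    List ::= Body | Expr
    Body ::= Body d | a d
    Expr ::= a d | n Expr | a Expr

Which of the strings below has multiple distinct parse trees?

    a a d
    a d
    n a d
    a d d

a a d: 1 tree
a d: 2 trees
n a d: 1 tree
a d d: 1 tree

a d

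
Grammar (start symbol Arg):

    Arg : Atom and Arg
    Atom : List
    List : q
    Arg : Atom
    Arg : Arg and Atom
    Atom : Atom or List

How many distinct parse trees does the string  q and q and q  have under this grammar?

Parse trees for q and q and q:
  [Arg [Atom [List q]] and [Arg [Atom [List q]] and [Arg [Atom [List q]]]]]
  [Arg [Atom [List q]] and [Arg [Arg [Atom [List q]]] and [Atom [List q]]]]
  [Arg [Arg [Atom [List q]] and [Arg [Atom [List q]]]] and [Atom [List q]]]
  [Arg [Arg [Arg [Atom [List q]]] and [Atom [List q]]] and [Atom [List q]]]

4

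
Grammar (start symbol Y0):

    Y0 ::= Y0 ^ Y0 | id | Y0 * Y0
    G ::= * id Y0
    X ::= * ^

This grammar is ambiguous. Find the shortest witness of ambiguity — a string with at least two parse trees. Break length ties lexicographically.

length 1: no string has ≥2 trees
length 3: no string has ≥2 trees
length 5: id * id * id has 2 parse trees

Two derivations of id * id * id:
  Y0 ⇒ Y0 * Y0 ⇒ id * Y0 ⇒ id * Y0 * Y0 ⇒ id * id * Y0 ⇒ id * id * id
  Y0 ⇒ Y0 * Y0 ⇒ Y0 * Y0 * Y0 ⇒ id * Y0 * Y0 ⇒ id * id * Y0 ⇒ id * id * id

id * id * id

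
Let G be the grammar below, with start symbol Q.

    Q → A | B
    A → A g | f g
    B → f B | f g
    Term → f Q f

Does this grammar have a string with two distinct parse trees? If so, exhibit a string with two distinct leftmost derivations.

Ambiguous

Witness: f g

Derivation 1: Q ⇒ A ⇒ f g
Derivation 2: Q ⇒ B ⇒ f g

Two distinct leftmost derivations for the same string.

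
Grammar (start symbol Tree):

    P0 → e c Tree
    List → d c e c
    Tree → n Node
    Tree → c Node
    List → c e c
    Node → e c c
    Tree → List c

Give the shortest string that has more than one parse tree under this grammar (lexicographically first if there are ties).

c e c c

length 4: c e c c has 2 parse trees

Two derivations of c e c c:
  Tree ⇒ c Node ⇒ c e c c
  Tree ⇒ List c ⇒ c e c c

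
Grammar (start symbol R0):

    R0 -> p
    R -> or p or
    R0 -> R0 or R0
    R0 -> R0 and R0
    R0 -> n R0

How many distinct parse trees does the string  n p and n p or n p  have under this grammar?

7

Parse trees for n p and n p or n p:
  [R0 [R0 [R0 n [R0 p]] and [R0 n [R0 p]]] or [R0 n [R0 p]]]
  [R0 [R0 n [R0 [R0 p] and [R0 n [R0 p]]]] or [R0 n [R0 p]]]
  [R0 [R0 n [R0 p]] and [R0 [R0 n [R0 p]] or [R0 n [R0 p]]]]
  [R0 [R0 n [R0 p]] and [R0 n [R0 [R0 p] or [R0 n [R0 p]]]]]
  [R0 n [R0 [R0 [R0 p] and [R0 n [R0 p]]] or [R0 n [R0 p]]]]
  [R0 n [R0 [R0 p] and [R0 [R0 n [R0 p]] or [R0 n [R0 p]]]]]
  [R0 n [R0 [R0 p] and [R0 n [R0 [R0 p] or [R0 n [R0 p]]]]]]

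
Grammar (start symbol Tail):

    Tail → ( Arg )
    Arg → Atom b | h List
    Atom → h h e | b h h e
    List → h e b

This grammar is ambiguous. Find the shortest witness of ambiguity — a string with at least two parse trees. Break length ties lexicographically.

length 6: ( h h e b ) has 2 parse trees

Two derivations of ( h h e b ):
  Tail ⇒ ( Arg ) ⇒ ( Atom b ) ⇒ ( h h e b )
  Tail ⇒ ( Arg ) ⇒ ( h List ) ⇒ ( h h e b )

( h h e b )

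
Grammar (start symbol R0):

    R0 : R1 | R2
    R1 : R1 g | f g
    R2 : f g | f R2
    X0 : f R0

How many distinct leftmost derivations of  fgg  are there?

Parse trees for fgg:
  [R0 [R1 [R1 f g] g]]

1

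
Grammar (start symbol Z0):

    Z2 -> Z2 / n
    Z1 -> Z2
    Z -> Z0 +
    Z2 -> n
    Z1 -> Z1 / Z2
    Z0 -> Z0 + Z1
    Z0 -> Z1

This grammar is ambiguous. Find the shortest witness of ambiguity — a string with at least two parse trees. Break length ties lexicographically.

n / n

length 1: no string has ≥2 trees
length 3: n / n has 2 parse trees

Two derivations of n / n:
  Z0 ⇒ Z1 ⇒ Z2 ⇒ Z2 / n ⇒ n / n
  Z0 ⇒ Z1 ⇒ Z1 / Z2 ⇒ Z2 / Z2 ⇒ n / Z2 ⇒ n / n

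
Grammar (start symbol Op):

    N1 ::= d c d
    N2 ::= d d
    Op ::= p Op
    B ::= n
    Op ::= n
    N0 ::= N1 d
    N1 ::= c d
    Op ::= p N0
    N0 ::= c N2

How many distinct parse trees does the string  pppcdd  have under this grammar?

2

Parse trees for pppcdd:
  [Op p [Op p [Op p [N0 [N1 c d] d]]]]
  [Op p [Op p [Op p [N0 c [N2 d d]]]]]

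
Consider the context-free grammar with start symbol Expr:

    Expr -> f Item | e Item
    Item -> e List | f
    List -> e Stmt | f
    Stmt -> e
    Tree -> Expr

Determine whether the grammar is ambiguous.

Unambiguous

(Tree is unreachable from Expr, so its rules don't affect L(Expr).) Each reachable nonterminal has at most one production per leading terminal, and all productions are right-linear; the derivation is determined token-by-token.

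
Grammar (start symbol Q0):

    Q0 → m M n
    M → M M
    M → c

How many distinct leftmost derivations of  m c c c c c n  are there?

14

Parse trees for m c c c c c n (showing first 6 of 14):
  [Q0 m [M [M c] [M [M c] [M [M c] [M [M c] [M c]]]]] n]
  [Q0 m [M [M c] [M [M c] [M [M [M c] [M c]] [M c]]]] n]
  [Q0 m [M [M c] [M [M [M c] [M c]] [M [M c] [M c]]]] n]
  [Q0 m [M [M c] [M [M [M c] [M [M c] [M c]]] [M c]]] n]
  [Q0 m [M [M c] [M [M [M [M c] [M c]] [M c]] [M c]]] n]
  [Q0 m [M [M [M c] [M c]] [M [M c] [M [M c] [M c]]]] n]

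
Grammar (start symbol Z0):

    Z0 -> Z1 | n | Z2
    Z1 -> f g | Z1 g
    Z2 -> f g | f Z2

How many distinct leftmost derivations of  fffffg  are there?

Parse trees for fffffg:
  [Z0 [Z2 f [Z2 f [Z2 f [Z2 f [Z2 f g]]]]]]

1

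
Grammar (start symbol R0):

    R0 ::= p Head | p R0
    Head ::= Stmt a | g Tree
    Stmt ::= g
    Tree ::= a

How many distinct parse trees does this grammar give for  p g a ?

2

Parse trees for p g a:
  [R0 p [Head [Stmt g] a]]
  [R0 p [Head g [Tree a]]]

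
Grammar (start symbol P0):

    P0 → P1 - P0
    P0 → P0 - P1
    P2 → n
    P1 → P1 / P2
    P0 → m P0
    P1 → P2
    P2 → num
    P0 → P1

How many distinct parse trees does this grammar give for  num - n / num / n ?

2

Parse trees for num - n / num / n:
  [P0 [P1 [P2 num]] - [P0 [P1 [P1 [P1 [P2 n]] / [P2 num]] / [P2 n]]]]
  [P0 [P0 [P1 [P2 num]]] - [P1 [P1 [P1 [P2 n]] / [P2 num]] / [P2 n]]]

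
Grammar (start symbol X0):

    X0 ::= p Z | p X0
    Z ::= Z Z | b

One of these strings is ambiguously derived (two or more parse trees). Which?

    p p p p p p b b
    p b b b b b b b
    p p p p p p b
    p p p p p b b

p p p p p p b b: 1 tree
p b b b b b b b: 132 trees
p p p p p p b: 1 tree
p p p p p b b: 1 tree

p b b b b b b b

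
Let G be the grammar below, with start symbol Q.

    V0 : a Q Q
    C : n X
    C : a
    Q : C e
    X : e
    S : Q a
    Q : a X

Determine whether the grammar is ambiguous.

Witness: a e

Derivation 1: Q ⇒ C e ⇒ a e
Derivation 2: Q ⇒ a X ⇒ a e

Two distinct leftmost derivations for the same string.

Ambiguous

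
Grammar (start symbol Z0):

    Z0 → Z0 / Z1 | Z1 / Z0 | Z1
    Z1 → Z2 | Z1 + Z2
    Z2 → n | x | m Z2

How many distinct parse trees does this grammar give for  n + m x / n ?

Parse trees for n + m x / n:
  [Z0 [Z0 [Z1 [Z1 [Z2 n]] + [Z2 m [Z2 x]]]] / [Z1 [Z2 n]]]
  [Z0 [Z1 [Z1 [Z2 n]] + [Z2 m [Z2 x]]] / [Z0 [Z1 [Z2 n]]]]

2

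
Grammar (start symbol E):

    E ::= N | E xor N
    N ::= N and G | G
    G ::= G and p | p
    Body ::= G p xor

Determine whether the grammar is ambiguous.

Witness: p and p

Derivation 1: E ⇒ N ⇒ N and G ⇒ G and G ⇒ p and G ⇒ p and p
Derivation 2: E ⇒ N ⇒ G ⇒ G and p ⇒ p and p

Two distinct leftmost derivations for the same string.

Ambiguous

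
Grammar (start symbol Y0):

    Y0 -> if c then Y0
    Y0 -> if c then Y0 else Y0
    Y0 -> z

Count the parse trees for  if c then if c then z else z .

Parse trees for if c then if c then z else z:
  [Y0 if c then [Y0 if c then [Y0 z] else [Y0 z]]]
  [Y0 if c then [Y0 if c then [Y0 z]] else [Y0 z]]

2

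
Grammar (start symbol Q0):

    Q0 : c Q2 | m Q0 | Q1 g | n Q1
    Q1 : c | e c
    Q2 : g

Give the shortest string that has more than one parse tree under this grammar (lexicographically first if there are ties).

length 2: c g has 2 parse trees

Two derivations of c g:
  Q0 ⇒ c Q2 ⇒ c g
  Q0 ⇒ Q1 g ⇒ c g

c g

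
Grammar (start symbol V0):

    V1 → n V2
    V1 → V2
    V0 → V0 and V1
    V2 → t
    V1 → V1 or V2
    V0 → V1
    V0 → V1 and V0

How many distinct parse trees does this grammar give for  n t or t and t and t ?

Parse trees for n t or t and t and t:
  [V0 [V0 [V0 [V1 [V1 n [V2 t]] or [V2 t]]] and [V1 [V2 t]]] and [V1 [V2 t]]]
  [V0 [V0 [V1 [V1 n [V2 t]] or [V2 t]] and [V0 [V1 [V2 t]]]] and [V1 [V2 t]]]
  [V0 [V1 [V1 n [V2 t]] or [V2 t]] and [V0 [V0 [V1 [V2 t]]] and [V1 [V2 t]]]]
  [V0 [V1 [V1 n [V2 t]] or [V2 t]] and [V0 [V1 [V2 t]] and [V0 [V1 [V2 t]]]]]

4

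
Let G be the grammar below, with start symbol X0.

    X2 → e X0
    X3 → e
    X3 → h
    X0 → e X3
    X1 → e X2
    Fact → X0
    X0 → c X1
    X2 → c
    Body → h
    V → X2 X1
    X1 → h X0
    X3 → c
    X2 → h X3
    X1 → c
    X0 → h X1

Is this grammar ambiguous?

Only X0, X1, X2, X3 are reachable from X0; ignoring the rest: The reachable rules are right-linear with at most one rule per (nonterminal, next-terminal) pair. Each input token forces the next rule, so parsing is deterministic.

Unambiguous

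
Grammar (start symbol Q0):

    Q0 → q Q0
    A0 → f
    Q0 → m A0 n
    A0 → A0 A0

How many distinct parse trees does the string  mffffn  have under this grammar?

5

Parse trees for mffffn:
  [Q0 m [A0 [A0 f] [A0 [A0 f] [A0 [A0 f] [A0 f]]]] n]
  [Q0 m [A0 [A0 f] [A0 [A0 [A0 f] [A0 f]] [A0 f]]] n]
  [Q0 m [A0 [A0 [A0 f] [A0 f]] [A0 [A0 f] [A0 f]]] n]
  [Q0 m [A0 [A0 [A0 f] [A0 [A0 f] [A0 f]]] [A0 f]] n]
  [Q0 m [A0 [A0 [A0 [A0 f] [A0 f]] [A0 f]] [A0 f]] n]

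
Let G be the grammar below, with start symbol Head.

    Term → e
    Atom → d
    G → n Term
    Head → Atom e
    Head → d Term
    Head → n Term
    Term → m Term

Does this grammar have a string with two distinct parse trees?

Witness: d e

Derivation 1: Head ⇒ Atom e ⇒ d e
Derivation 2: Head ⇒ d Term ⇒ d e

Two distinct leftmost derivations for the same string.

Ambiguous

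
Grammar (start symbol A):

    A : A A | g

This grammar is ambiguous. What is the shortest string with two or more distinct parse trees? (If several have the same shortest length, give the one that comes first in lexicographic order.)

g g g

length 1: no string has ≥2 trees
length 2: no string has ≥2 trees
length 3: g g g has 2 parse trees

Two derivations of g g g:
  A ⇒ A A ⇒ A A A ⇒ g A A ⇒ g g A ⇒ g g g
  A ⇒ A A ⇒ g A ⇒ g A A ⇒ g g A ⇒ g g g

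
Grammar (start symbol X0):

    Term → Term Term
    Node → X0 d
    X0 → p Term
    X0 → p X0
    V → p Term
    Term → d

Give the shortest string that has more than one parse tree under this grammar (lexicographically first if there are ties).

length 2: no string has ≥2 trees
length 3: no string has ≥2 trees
length 4: p d d d has 2 parse trees

Two derivations of p d d d:
  X0 ⇒ p Term ⇒ p Term Term ⇒ p Term Term Term ⇒ p d Term Term ⇒ p d d Term ⇒ p d d d
  X0 ⇒ p Term ⇒ p Term Term ⇒ p d Term ⇒ p d Term Term ⇒ p d d Term ⇒ p d d d

p d d d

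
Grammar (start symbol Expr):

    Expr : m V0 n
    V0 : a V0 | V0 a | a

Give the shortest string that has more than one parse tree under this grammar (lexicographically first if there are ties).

length 3: no string has ≥2 trees
length 4: m a a n has 2 parse trees

Two derivations of m a a n:
  Expr ⇒ m V0 n ⇒ m a V0 n ⇒ m a a n
  Expr ⇒ m V0 n ⇒ m V0 a n ⇒ m a a n

m a a n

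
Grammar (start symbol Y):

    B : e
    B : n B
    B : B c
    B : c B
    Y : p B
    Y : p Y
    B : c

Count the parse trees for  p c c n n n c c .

7

Parse trees for p c c n n n c c:
  [Y p [B [B c [B c [B n [B n [B n [B c]]]]]] c]]
  [Y p [B c [B [B c [B n [B n [B n [B c]]]]] c]]]
  [Y p [B c [B c [B n [B n [B n [B [B c] c]]]]]]]
  [Y p [B c [B c [B n [B n [B n [B c [B c]]]]]]]]
  [Y p [B c [B c [B n [B n [B [B n [B c]] c]]]]]]
  [Y p [B c [B c [B n [B [B n [B n [B c]]] c]]]]]
  [Y p [B c [B c [B [B n [B n [B n [B c]]]] c]]]]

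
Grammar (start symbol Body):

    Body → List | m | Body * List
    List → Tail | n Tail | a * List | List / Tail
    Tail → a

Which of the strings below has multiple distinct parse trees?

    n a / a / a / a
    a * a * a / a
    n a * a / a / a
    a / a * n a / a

a * a * a / a

n a / a / a / a: 1 tree
a * a * a / a: 7 trees
n a * a / a / a: 1 tree
a / a * n a / a: 1 tree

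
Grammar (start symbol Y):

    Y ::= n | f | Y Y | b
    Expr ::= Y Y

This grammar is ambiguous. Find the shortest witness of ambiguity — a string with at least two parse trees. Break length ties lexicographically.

length 1: no string has ≥2 trees
length 2: no string has ≥2 trees
length 3: b b b has 2 parse trees

Two derivations of b b b:
  Y ⇒ Y Y ⇒ Y Y Y ⇒ b Y Y ⇒ b b Y ⇒ b b b
  Y ⇒ Y Y ⇒ b Y ⇒ b Y Y ⇒ b b Y ⇒ b b b

b b b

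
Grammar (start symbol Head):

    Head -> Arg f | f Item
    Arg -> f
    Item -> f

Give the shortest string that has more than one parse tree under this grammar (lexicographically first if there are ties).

f f

length 2: f f has 2 parse trees

Two derivations of f f:
  Head ⇒ Arg f ⇒ f f
  Head ⇒ f Item ⇒ f f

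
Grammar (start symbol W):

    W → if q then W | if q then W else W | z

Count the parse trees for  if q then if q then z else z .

Parse trees for if q then if q then z else z:
  [W if q then [W if q then [W z] else [W z]]]
  [W if q then [W if q then [W z]] else [W z]]

2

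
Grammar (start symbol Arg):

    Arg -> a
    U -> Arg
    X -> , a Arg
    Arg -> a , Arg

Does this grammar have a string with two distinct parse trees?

Unambiguous

Only Arg is reachable from Arg; ignoring the rest: The reachable grammar is A → atom sep A | atom. Each atom is followed by either the separator (recurse) or end-of-string (stop) — no choice point.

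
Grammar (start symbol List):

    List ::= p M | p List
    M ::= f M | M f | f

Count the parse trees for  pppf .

Parse trees for pppf:
  [List p [List p [List p [M f]]]]

1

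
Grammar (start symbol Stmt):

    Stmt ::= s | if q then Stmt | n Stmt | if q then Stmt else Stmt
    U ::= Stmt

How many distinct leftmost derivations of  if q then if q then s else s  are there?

2

Parse trees for if q then if q then s else s:
  [Stmt if q then [Stmt if q then [Stmt s] else [Stmt s]]]
  [Stmt if q then [Stmt if q then [Stmt s]] else [Stmt s]]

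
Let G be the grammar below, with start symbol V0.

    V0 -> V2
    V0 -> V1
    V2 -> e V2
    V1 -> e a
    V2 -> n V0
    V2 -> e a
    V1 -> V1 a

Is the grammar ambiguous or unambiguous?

Ambiguous

Witness: e a

Derivation 1: V0 ⇒ V2 ⇒ e a
Derivation 2: V0 ⇒ V1 ⇒ e a

Two distinct leftmost derivations for the same string.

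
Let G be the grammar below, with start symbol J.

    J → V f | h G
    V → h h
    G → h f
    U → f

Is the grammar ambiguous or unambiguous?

Witness: h h f

Derivation 1: J ⇒ V f ⇒ h h f
Derivation 2: J ⇒ h G ⇒ h h f

Two distinct leftmost derivations for the same string.

Ambiguous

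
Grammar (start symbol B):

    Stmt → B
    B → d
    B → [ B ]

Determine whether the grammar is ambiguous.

(Stmt is unreachable from B, so its rules don't affect L(B).) Each string is a nest of matched brackets around a single atom. An opening bracket forces the recursive rule; an atom forces the base rule.

Unambiguous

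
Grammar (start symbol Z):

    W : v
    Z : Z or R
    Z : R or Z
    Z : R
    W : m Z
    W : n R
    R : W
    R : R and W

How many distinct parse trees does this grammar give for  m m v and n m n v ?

3

Parse trees for m m v and n m n v:
  [Z [R [W m [Z [R [W m [Z [R [R [W v]] and [W n [R [W m [Z [R [W n [R [W v]]]]]]]]]]]]]]]]
  [Z [R [W m [Z [R [R [W m [Z [R [W v]]]]] and [W n [R [W m [Z [R [W n [R [W v]]]]]]]]]]]]]
  [Z [R [R [W m [Z [R [W m [Z [R [W v]]]]]]]] and [W n [R [W m [Z [R [W n [R [W v]]]]]]]]]]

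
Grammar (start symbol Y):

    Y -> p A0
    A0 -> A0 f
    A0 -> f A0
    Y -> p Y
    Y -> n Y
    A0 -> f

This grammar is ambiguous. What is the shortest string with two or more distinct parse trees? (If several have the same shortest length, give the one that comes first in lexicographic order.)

p f f

length 2: no string has ≥2 trees
length 3: p f f has 2 parse trees

Two derivations of p f f:
  Y ⇒ p A0 ⇒ p A0 f ⇒ p f f
  Y ⇒ p A0 ⇒ p f A0 ⇒ p f f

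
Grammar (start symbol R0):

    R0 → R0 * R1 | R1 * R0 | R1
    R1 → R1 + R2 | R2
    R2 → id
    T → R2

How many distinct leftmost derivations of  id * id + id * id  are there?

Parse trees for id * id + id * id:
  [R0 [R0 [R0 [R1 [R2 id]]] * [R1 [R1 [R2 id]] + [R2 id]]] * [R1 [R2 id]]]
  [R0 [R0 [R1 [R2 id]] * [R0 [R1 [R1 [R2 id]] + [R2 id]]]] * [R1 [R2 id]]]
  [R0 [R1 [R2 id]] * [R0 [R0 [R1 [R1 [R2 id]] + [R2 id]]] * [R1 [R2 id]]]]
  [R0 [R1 [R2 id]] * [R0 [R1 [R1 [R2 id]] + [R2 id]] * [R0 [R1 [R2 id]]]]]

4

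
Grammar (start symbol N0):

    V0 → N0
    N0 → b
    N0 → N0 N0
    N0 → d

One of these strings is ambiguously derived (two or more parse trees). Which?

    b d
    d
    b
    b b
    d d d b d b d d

b d: 1 tree
d: 1 tree
b: 1 tree
b b: 1 tree
d d d b d b d d: 429 trees

d d d b d b d d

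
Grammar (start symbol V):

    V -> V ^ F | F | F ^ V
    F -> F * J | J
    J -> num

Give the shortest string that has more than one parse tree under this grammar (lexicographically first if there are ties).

length 1: no string has ≥2 trees
length 3: num ^ num has 2 parse trees

Two derivations of num ^ num:
  V ⇒ V ^ F ⇒ F ^ F ⇒ J ^ F ⇒ num ^ F ⇒ num ^ J ⇒ num ^ num
  V ⇒ F ^ V ⇒ J ^ V ⇒ num ^ V ⇒ num ^ F ⇒ num ^ J ⇒ num ^ num

num ^ num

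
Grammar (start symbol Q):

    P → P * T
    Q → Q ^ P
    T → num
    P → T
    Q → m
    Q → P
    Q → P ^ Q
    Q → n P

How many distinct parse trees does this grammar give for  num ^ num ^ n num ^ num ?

Parse trees for num ^ num ^ n num ^ num:
  [Q [Q [P [T num]] ^ [Q [P [T num]] ^ [Q n [P [T num]]]]] ^ [P [T num]]]
  [Q [P [T num]] ^ [Q [Q [P [T num]] ^ [Q n [P [T num]]]] ^ [P [T num]]]]
  [Q [P [T num]] ^ [Q [P [T num]] ^ [Q [Q n [P [T num]]] ^ [P [T num]]]]]

3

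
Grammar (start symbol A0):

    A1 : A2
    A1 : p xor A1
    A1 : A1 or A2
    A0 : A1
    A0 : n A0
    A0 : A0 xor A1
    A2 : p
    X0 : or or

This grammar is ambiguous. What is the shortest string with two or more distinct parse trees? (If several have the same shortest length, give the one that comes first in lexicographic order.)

p xor p

length 1: no string has ≥2 trees
length 2: no string has ≥2 trees
length 3: p xor p has 2 parse trees

Two derivations of p xor p:
  A0 ⇒ A1 ⇒ p xor A1 ⇒ p xor A2 ⇒ p xor p
  A0 ⇒ A0 xor A1 ⇒ A1 xor A1 ⇒ A2 xor A1 ⇒ p xor A1 ⇒ p xor A2 ⇒ p xor p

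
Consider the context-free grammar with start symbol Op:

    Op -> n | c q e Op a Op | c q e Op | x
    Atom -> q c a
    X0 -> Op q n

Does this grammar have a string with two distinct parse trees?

Ambiguous

Witness: c q e c q e n a n

Derivation 1: Op ⇒ c q e Op a Op ⇒ c q e c q e Op a Op ⇒ c q e c q e n a Op ⇒ c q e c q e n a n
Derivation 2: Op ⇒ c q e Op ⇒ c q e c q e Op a Op ⇒ c q e c q e n a Op ⇒ c q e c q e n a n

Two distinct leftmost derivations for the same string.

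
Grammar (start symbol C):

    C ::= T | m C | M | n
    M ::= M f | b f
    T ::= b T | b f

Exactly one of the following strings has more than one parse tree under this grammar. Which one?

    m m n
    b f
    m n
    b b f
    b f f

m m n: 1 tree
b f: 2 trees
m n: 1 tree
b b f: 1 tree
b f f: 1 tree

b f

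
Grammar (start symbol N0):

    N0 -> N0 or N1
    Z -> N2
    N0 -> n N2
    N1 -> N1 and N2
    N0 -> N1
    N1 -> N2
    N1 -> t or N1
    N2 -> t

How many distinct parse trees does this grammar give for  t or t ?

Parse trees for t or t:
  [N0 [N0 [N1 [N2 t]]] or [N1 [N2 t]]]
  [N0 [N1 t or [N1 [N2 t]]]]

2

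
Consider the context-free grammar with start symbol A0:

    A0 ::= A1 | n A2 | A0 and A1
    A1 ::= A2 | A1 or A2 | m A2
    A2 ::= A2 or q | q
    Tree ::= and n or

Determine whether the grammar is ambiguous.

Witness: q or q

Derivation 1: A0 ⇒ A1 ⇒ A2 ⇒ A2 or q ⇒ q or q
Derivation 2: A0 ⇒ A1 ⇒ A1 or A2 ⇒ A2 or A2 ⇒ q or A2 ⇒ q or q

Two distinct leftmost derivations for the same string.

Ambiguous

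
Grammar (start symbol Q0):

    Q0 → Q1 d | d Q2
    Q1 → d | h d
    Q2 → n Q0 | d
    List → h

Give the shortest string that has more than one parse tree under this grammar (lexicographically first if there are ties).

d d

length 2: d d has 2 parse trees

Two derivations of d d:
  Q0 ⇒ Q1 d ⇒ d d
  Q0 ⇒ d Q2 ⇒ d d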